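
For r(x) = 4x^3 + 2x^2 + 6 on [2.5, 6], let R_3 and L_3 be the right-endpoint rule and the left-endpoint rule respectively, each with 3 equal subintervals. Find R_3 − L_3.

1004.5

R_3 ≈ 1955.851852.
L_3 ≈ 951.351852.
R_3 − L_3 = 1004.5.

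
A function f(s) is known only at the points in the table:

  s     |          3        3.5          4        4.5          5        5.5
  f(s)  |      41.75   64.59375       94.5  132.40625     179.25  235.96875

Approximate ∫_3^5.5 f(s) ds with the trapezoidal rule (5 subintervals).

Δs = 0.5.
T_5 = (0.5/2)·[41.75 + 2·64.59375 + 2·94.5 + 2·132.40625 + 2·179.25 + 235.96875] = 304.8046875.

304.8046875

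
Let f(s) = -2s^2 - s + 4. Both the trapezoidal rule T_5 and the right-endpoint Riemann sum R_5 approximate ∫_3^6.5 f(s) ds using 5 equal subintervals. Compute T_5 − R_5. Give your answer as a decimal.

24.5

T_5 = -168.28.
R_5 = -192.78.
T_5 − R_5 = 24.5.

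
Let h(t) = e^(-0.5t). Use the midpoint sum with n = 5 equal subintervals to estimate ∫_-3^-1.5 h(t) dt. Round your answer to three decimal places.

4.725

Δt = (-1.5 − (-3))/5 = 0.3.
Midpoints: -2.85, -2.55, -2.25, -1.95, -1.65.
h(-2.85) ≈ 4.158, h(-2.55) ≈ 3.579, h(-2.25) ≈ 3.080, h(-1.95) ≈ 2.651, h(-1.65) ≈ 2.282.
Sum = Δt · [h(-2.85) + h(-2.55) + h(-2.25) + h(-1.95) + h(-1.65)].
Sum ≈ 4.725.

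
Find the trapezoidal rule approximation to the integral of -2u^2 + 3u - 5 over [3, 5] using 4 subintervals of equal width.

-51.5

Δu = (5 − 3)/4 = 0.5.
f(3) = -14, f(3.5) = -19, f(4) = -25, f(4.5) = -32, f(5) = -40.
T_4 = (Δu/2)·[f(u_0) + 2f(u_1) + 2f(u_2) + 2f(u_3) + f(u_4)].
Sum = -51.5.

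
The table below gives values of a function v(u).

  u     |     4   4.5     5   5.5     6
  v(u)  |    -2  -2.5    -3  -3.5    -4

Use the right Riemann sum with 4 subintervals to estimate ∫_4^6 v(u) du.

-6.5

Δu = 0.5.
Sum = 0.5·[(-2.5) + (-3) + (-3.5) + (-4)] = -6.5.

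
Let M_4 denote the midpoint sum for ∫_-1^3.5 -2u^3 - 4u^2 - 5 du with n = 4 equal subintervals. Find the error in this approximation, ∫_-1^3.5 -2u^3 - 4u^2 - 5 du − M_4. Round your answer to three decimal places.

Exact integral: ∫_-1^3.5 f(u) du = -155.53125.
M_4 ≈ -150.07324.
Error ≈ -155.53125 − (-150.07324) ≈ -5.458.

-5.458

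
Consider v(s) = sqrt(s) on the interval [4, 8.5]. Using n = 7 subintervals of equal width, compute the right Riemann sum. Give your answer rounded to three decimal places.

11.479

Δs = (8.5 − 4)/7 = 9/14.
Right endpoints: 65/14, 37/7, 83/14, 46/7, 101/14, 55/7, 8.5.
v(65/14) ≈ 2.155, v(37/7) ≈ 2.299, v(83/14) ≈ 2.435, v(46/7) ≈ 2.563, v(101/14) ≈ 2.686, v(55/7) ≈ 2.803, v(8.5) ≈ 2.915.
Sum = Δs · [v(65/14) + v(37/7) + v(83/14) + ...].
Sum ≈ 11.479.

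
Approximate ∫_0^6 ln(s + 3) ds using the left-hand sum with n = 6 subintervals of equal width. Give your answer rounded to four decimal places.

9.9115

Δs = (6 − 0)/6 = 1.
Left endpoints: 0, 1, 2, 3, 4, 5.
f(0) ≈ 1.0986, f(1) ≈ 1.3863, f(2) ≈ 1.6094, f(3) ≈ 1.7918, f(4) ≈ 1.9459, f(5) ≈ 2.0794.
Sum = Δs · [f(0) + f(1) + f(2) + ...].
Sum ≈ 9.9115.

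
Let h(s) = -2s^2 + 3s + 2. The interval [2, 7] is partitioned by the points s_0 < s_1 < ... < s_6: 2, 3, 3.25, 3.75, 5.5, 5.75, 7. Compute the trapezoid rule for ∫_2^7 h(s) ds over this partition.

-148.65625

Subinterval widths: 1, 0.25, 0.5, 1.75, 0.25, 1.25.
h(2) = 0, h(3) = -7, h(3.25) = -9.375, h(3.75) = -14.875, h(5.5) = -42, h(5.75) = -46.875, h(7) = -75.
On each subinterval the trapezoid contributes (Δs_i/2)·[h(s_{i-1}) + h(s_i)].
Sum = -148.65625.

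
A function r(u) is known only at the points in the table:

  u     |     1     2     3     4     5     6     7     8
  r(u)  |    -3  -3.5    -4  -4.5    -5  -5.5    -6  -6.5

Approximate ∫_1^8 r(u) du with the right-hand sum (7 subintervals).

Δu = 1.
Sum = 1·[(-3.5) + (-4) + (-4.5) + (-5) + (-5.5) + (-6) + (-6.5)] = -35.

-35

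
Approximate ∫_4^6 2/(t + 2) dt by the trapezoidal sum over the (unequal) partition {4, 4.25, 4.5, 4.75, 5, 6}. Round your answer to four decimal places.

Subinterval widths: 0.25, 0.25, 0.25, 0.25, 1.
f(4) = 1/3, f(4.25) = 0.32, f(4.5) = 4/13, f(4.75) = 8/27, f(5) = 2/7, f(6) = 0.25.
On each subinterval the trapezoid contributes (Δt_i/2)·[f(t_{i-1}) + f(t_i)].
Sum ≈ 0.5762.

0.5762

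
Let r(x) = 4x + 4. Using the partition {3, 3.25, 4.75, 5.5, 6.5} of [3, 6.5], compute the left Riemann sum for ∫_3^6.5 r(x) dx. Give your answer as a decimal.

Subinterval widths: 0.25, 1.5, 0.75, 1.
Left endpoints: 3, 3.25, 4.75, 5.5.
r(3) = 16, r(3.25) = 17, r(4.75) = 23, r(5.5) = 26.
Sum = Σ Δx_i · r(x_i).
Sum = 72.75.

72.75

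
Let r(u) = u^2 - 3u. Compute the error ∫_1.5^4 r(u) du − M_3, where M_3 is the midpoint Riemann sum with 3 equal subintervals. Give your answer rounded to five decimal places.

Exact integral: ∫_1.5^4 r(u) du ≈ -0.4166667.
M_3 ≈ -0.5613426.
Error ≈ -0.4166667 − (-0.5613426) ≈ 0.14468.

0.14468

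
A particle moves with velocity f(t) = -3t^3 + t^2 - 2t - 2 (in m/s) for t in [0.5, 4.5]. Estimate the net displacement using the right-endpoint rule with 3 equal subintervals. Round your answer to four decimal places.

Δt = (4.5 − 0.5)/3 = 4/3.
Right endpoints: 11/6, 19/6, 4.5.
f(11/6) = -499/24, f(19/6) = -6737/72, f(4.5) = -264.125.
Sum = Δt · [f(11/6) + f(19/6) + f(4.5)].
Sum ≈ -504.6481.

-504.6481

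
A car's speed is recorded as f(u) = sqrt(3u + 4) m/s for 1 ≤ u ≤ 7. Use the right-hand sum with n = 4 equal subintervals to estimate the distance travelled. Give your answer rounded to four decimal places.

Δu = (7 − 1)/4 = 1.5.
Right endpoints: 2.5, 4, 5.5, 7.
f(2.5) ≈ 3.3912, f(4) ≈ 4.0000, f(5.5) ≈ 4.5277, f(7) ≈ 5.0000.
Sum = Δu · [f(2.5) + f(4) + f(5.5) + f(7)].
Sum ≈ 25.3783.

25.3783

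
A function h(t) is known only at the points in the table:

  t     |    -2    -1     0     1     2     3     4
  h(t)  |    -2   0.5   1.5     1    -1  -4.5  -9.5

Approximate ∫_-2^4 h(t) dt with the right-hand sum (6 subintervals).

Δt = 1.
Sum = 1·[0.5 + 1.5 + 1 + (-1) + (-4.5) + (-9.5)] = -12.

-12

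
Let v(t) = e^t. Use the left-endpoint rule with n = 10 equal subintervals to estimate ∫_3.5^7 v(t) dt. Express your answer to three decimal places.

888.237

Δt = (7 − 3.5)/10 = 0.35.
Left endpoints: 3.5, 3.85, 4.2, 4.55, 4.9, 5.25, 5.6, 5.95, 6.3, 6.65.
v(3.5) ≈ 33.115, v(3.85) ≈ 46.993, v(4.2) ≈ 66.686, v(4.55) ≈ 94.632, v(4.9) ≈ 134.290, v(5.25) ≈ 190.566, v(5.6) ≈ 270.426, v(5.95) ≈ 383.753, v(6.3) ≈ 544.572, v(6.65) ≈ 772.784.
Sum = Δt · [v(3.5) + v(3.85) + v(4.2) + ...].
Sum ≈ 888.237.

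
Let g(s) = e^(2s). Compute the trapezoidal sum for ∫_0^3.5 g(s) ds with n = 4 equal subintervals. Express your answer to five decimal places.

680.97129

Δs = (3.5 − 0)/4 = 0.875.
g(0) ≈ 1.00000, g(0.875) ≈ 5.75460, g(1.75) ≈ 33.11545, g(2.625) ≈ 190.56627, g(3.5) ≈ 1096.63316.
T_4 = (Δs/2)·[g(s_0) + 2g(s_1) + 2g(s_2) + 2g(s_3) + g(s_4)].
Sum ≈ 680.97129.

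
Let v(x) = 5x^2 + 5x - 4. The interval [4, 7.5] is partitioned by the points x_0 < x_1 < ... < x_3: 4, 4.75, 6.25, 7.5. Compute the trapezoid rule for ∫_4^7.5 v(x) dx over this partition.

Subinterval widths: 0.75, 1.5, 1.25.
v(4) = 96, v(4.75) = 132.5625, v(6.25) = 222.5625, v(7.5) = 314.75.
On each subinterval the trapezoid contributes (Δx_i/2)·[v(x_{i-1}) + v(x_i)].
Sum = 687.875.

687.875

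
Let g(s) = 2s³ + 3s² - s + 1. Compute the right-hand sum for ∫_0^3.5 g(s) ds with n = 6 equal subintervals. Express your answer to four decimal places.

Δs = (3.5 − 0)/6 = 7/12.
Right endpoints: 7/12, 7/6, 1.75, 7/3, 35/12, 3.5.
g(7/12) = 1585/864, g(7/6) = 383/54, g(1.75) = 19.15625, g(7/3) = 1091/27, g(35/12) = 63269/864, g(3.5) = 120.
Sum = Δs · [g(7/12) + g(7/6) + g(1.75) + ...].
Sum ≈ 152.6693.

152.6693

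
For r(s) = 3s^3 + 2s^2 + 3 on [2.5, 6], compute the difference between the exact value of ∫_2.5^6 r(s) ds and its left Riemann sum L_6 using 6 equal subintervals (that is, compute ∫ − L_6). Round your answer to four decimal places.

184.6929

Exact integral: ∫_2.5^6 r(s) ds ≈ 1086.786458.
L_6 ≈ 902.093605.
Error ≈ 1086.786458 − 902.093605 ≈ 184.6929.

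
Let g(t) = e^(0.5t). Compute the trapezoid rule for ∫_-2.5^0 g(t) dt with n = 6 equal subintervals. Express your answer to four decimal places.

1.4321

Δt = (0 − (-2.5))/6 = 5/12.
g(-2.5) ≈ 0.2865, g(-25/12) ≈ 0.3529, g(-5/3) ≈ 0.4346, g(-1.25) ≈ 0.5353, g(-5/6) ≈ 0.6592, g(-5/12) ≈ 0.8119, g(0) ≈ 1.0000.
T_6 = (Δt/2)·[g(t_0) + 2g(t_1) + ... + 2g(t_{5}) + g(t_6)].
Sum ≈ 1.4321.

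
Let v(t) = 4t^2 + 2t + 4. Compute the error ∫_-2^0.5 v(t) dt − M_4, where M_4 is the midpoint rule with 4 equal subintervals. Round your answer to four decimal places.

Exact integral: ∫_-2^0.5 v(t) dt ≈ 17.083333.
M_4 = 16.7578125.
Error ≈ 17.083333 − 16.7578125 ≈ 0.3255.

0.3255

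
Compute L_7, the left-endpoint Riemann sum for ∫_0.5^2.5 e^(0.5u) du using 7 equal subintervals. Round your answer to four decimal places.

Δu = (2.5 − 0.5)/7 = 2/7.
Left endpoints: 0.5, 11/14, 15/14, 19/14, 23/14, 27/14, 31/14.
f(0.5) ≈ 1.2840, f(11/14) ≈ 1.4812, f(15/14) ≈ 1.7087, f(19/14) ≈ 1.9711, f(23/14) ≈ 2.2737, f(27/14) ≈ 2.6229, f(31/14) ≈ 3.0257.
Sum = Δu · [f(0.5) + f(11/14) + f(15/14) + ...].
Sum ≈ 4.1049.

4.1049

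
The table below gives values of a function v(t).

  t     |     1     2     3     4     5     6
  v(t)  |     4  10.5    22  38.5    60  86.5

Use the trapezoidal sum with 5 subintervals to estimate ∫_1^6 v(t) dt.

Δt = 1.
T_5 = (1/2)·[4 + 2·10.5 + 2·22 + 2·38.5 + 2·60 + 86.5] = 176.25.

176.25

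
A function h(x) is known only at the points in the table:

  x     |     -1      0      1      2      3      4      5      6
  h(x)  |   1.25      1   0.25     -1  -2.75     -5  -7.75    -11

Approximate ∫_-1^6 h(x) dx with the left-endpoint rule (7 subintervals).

Δx = 1.
Sum = 1·[1.25 + 1 + 0.25 + (-1) + (-2.75) + (-5) + (-7.75)] = -14.

-14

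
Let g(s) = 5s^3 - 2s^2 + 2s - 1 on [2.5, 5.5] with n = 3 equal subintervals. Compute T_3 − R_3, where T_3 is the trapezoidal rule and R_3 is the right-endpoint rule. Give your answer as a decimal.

-355.875

T_3 = 1044.5.
R_3 = 1400.375.
T_3 − R_3 = -355.875.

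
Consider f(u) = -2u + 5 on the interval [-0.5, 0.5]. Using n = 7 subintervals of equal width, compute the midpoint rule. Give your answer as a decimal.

5

Δu = (0.5 − (-0.5))/7 = 1/7.
Midpoints: -3/7, -2/7, -1/7, 0, 1/7, 2/7, 3/7.
f(-3/7) = 41/7, f(-2/7) = 39/7, f(-1/7) = 37/7, f(0) = 5, f(1/7) = 33/7, f(2/7) = 31/7, f(3/7) = 29/7.
Sum = Δu · [f(-3/7) + f(-2/7) + f(-1/7) + ...].
Sum = 5.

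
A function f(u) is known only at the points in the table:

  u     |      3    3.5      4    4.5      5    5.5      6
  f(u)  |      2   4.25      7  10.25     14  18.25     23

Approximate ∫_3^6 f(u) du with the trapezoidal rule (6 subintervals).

33.125

Δu = 0.5.
T_6 = (0.5/2)·[2 + 2·4.25 + 2·7 + 2·10.25 + 2·14 + 2·18.25 + 23] = 33.125.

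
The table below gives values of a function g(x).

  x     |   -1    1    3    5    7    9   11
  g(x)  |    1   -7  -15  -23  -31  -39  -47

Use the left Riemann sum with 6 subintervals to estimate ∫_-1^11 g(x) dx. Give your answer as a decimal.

Δx = 2.
Sum = 2·[1 + (-7) + (-15) + (-23) + (-31) + (-39)] = -228.

-228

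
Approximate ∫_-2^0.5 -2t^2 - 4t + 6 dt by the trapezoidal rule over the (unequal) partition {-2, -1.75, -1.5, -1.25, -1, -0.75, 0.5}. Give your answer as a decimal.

Subinterval widths: 0.25, 0.25, 0.25, 0.25, 0.25, 1.25.
f(-2) = 6, f(-1.75) = 6.875, f(-1.5) = 7.5, f(-1.25) = 7.875, f(-1) = 8, f(-0.75) = 7.875, f(0.5) = 3.5.
On each subinterval the trapezoid contributes (Δt_i/2)·[f(t_{i-1}) + f(t_i)].
Sum = 16.40625.

16.40625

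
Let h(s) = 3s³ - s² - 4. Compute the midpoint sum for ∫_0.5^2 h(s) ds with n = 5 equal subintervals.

Δs = (2 − 0.5)/5 = 0.3.
Midpoints: 0.65, 0.95, 1.25, 1.55, 1.85.
h(0.65) = -3.598625, h(0.95) = -2.330375, h(1.25) = 0.296875, h(1.55) = 4.769125, h(1.85) = 11.572375.
Sum = Δs · [h(0.65) + h(0.95) + h(1.25) + h(1.55) + h(1.85)].
Sum = 3.2128125.

3.2128125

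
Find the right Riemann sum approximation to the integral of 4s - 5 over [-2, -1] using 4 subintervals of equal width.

-10.5

Δs = (-1 − (-2))/4 = 0.25.
Right endpoints: -1.75, -1.5, -1.25, -1.
f(-1.75) = -12, f(-1.5) = -11, f(-1.25) = -10, f(-1) = -9.
Sum = Δs · [f(-1.75) + f(-1.5) + f(-1.25) + f(-1)].
Sum = -10.5.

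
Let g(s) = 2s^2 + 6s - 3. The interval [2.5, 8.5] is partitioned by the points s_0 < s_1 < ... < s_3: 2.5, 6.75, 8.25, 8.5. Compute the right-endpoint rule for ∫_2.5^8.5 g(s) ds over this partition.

Subinterval widths: 4.25, 1.5, 0.25.
Right endpoints: 6.75, 8.25, 8.5.
g(6.75) = 128.625, g(8.25) = 182.625, g(8.5) = 192.5.
Sum = Σ Δs_i · g(s_i).
Sum = 868.71875.

868.71875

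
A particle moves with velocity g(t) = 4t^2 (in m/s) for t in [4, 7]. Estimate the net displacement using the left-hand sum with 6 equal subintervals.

339.5

Δt = (7 − 4)/6 = 0.5.
Left endpoints: 4, 4.5, 5, 5.5, 6, 6.5.
g(4) = 64, g(4.5) = 81, g(5) = 100, g(5.5) = 121, g(6) = 144, g(6.5) = 169.
Sum = Δt · [g(4) + g(4.5) + g(5) + ...].
Sum = 339.5.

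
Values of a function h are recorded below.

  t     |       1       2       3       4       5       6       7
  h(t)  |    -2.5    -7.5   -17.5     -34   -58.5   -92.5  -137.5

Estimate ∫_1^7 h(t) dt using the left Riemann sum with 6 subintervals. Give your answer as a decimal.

-212.5

Δt = 1.
Sum = 1·[(-2.5) + (-7.5) + (-17.5) + (-34) + (-58.5) + (-92.5)] = -212.5.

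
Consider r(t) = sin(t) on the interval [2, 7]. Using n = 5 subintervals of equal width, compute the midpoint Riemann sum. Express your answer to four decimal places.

Δt = (7 − 2)/5 = 1.
Midpoints: 2.5, 3.5, 4.5, 5.5, 6.5.
r(2.5) ≈ 0.5985, r(3.5) ≈ -0.3508, r(4.5) ≈ -0.9775, r(5.5) ≈ -0.7055, r(6.5) ≈ 0.2151.
Sum = Δt · [r(2.5) + r(3.5) + r(4.5) + r(5.5) + r(6.5)].
Sum ≈ -1.2203.

-1.2203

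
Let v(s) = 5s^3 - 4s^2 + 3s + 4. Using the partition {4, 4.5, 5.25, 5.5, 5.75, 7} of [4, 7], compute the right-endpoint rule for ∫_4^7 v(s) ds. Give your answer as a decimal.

Subinterval widths: 0.5, 0.75, 0.25, 0.25, 1.25.
Right endpoints: 4.5, 5.25, 5.5, 5.75, 7.
v(4.5) = 392.125, v(5.25) = 633.015625, v(5.5) = 731.375, v(5.75) = 839.546875, v(7) = 1544.
Sum = Σ Δs_i · v(s_i).
Sum = 2993.5546875.

2993.5546875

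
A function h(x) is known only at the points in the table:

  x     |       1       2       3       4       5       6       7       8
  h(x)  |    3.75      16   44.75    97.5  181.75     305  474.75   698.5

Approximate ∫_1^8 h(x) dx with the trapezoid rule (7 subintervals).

Δx = 1.
T_7 = (1/2)·[3.75 + 2·16 + 2·44.75 + 2·97.5 + 2·181.75 + 2·305 + 2·474.75 + 698.5] = 1470.875.

1470.875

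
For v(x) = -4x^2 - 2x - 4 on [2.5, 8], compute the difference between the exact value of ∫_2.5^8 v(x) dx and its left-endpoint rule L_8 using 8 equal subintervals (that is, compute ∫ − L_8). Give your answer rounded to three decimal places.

Exact integral: ∫_2.5^8 v(x) dx ≈ -741.58333.
L_8 = -660.12890625.
Error ≈ -741.58333 − (-660.12890625) ≈ -81.454.

-81.454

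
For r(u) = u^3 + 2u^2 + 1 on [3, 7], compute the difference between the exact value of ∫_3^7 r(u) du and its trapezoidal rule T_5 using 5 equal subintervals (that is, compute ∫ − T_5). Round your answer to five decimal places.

-7.25333

Exact integral: ∫_3^7 r(u) du ≈ 794.6666667.
T_5 = 801.92.
Error ≈ 794.6666667 − 801.92 ≈ -7.25333.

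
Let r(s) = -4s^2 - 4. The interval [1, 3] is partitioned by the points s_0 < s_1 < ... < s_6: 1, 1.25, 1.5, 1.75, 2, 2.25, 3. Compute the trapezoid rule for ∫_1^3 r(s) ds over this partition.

-43

Subinterval widths: 0.25, 0.25, 0.25, 0.25, 0.25, 0.75.
r(1) = -8, r(1.25) = -10.25, r(1.5) = -13, r(1.75) = -16.25, r(2) = -20, r(2.25) = -24.25, r(3) = -40.
On each subinterval the trapezoid contributes (Δs_i/2)·[r(s_{i-1}) + r(s_i)].
Sum = -43.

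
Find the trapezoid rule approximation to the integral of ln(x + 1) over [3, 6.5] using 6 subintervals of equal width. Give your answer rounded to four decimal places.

6.0633

Δx = (6.5 − 3)/6 = 7/12.
f(3) ≈ 1.3863, f(43/12) ≈ 1.5224, f(25/6) ≈ 1.6422, f(4.75) ≈ 1.7492, f(16/3) ≈ 1.8458, f(71/12) ≈ 1.9339, f(6.5) ≈ 2.0149.
T_6 = (Δx/2)·[f(x_0) + 2f(x_1) + ... + 2f(x_{5}) + f(x_6)].
Sum ≈ 6.0633.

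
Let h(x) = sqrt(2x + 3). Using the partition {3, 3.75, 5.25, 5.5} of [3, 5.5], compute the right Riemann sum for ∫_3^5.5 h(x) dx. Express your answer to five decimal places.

Subinterval widths: 0.75, 1.5, 0.25.
Right endpoints: 3.75, 5.25, 5.5.
h(3.75) ≈ 3.24037, h(5.25) ≈ 3.67423, h(5.5) ≈ 3.74166.
Sum = Σ Δx_i · h(x_i).
Sum ≈ 8.87704.

8.87704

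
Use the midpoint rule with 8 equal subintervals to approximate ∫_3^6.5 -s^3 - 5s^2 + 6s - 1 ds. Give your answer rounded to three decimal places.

Δs = (6.5 − 3)/8 = 0.4375.
Midpoints: 3.21875, 3.65625, 4.09375, 4.53125, 4.96875, 5.40625, 5.84375, 6.28125.
f(3.21875) = -2190103/32768, f(3.65625) = -3105773/32768, f(4.09375) = -4221755/32768, f(4.53125) = -5554513/32768, f(4.96875) = -7120511/32768, f(5.40625) = -8936213/32768, f(5.84375) = -11018083/32768, f(6.28125) = -13382585/32768.
Sum = Δs · [f(3.21875) + f(3.65625) + f(4.09375) + ...].
Sum ≈ -741.399.

-741.399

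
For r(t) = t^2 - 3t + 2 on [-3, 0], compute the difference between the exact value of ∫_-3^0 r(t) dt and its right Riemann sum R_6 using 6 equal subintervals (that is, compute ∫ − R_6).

Exact integral: ∫_-3^0 r(t) dt = 28.5.
R_6 = 24.125.
Error = 28.5 − 24.125 = 4.375.

4.375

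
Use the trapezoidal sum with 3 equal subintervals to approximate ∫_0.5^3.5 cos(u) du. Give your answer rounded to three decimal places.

-0.760

Δu = (3.5 − 0.5)/3 = 1.
f(0.5) ≈ 0.878, f(1.5) ≈ 0.071, f(2.5) ≈ -0.801, f(3.5) ≈ -0.936.
T_3 = (Δu/2)·[f(u_0) + 2f(u_1) + 2f(u_2) + f(u_3)].
Sum ≈ -0.760.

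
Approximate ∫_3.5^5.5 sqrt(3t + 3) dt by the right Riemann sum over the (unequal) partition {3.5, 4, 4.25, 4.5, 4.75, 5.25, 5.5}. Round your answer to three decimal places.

8.252

Subinterval widths: 0.5, 0.25, 0.25, 0.25, 0.5, 0.25.
Right endpoints: 4, 4.25, 4.5, 4.75, 5.25, 5.5.
f(4) ≈ 3.873, f(4.25) ≈ 3.969, f(4.5) ≈ 4.062, f(4.75) ≈ 4.153, f(5.25) ≈ 4.330, f(5.5) ≈ 4.416.
Sum = Σ Δt_i · f(t_i).
Sum ≈ 8.252.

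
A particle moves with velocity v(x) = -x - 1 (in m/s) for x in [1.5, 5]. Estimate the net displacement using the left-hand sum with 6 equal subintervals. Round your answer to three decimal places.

Δx = (5 − 1.5)/6 = 7/12.
Left endpoints: 1.5, 25/12, 8/3, 3.25, 23/6, 53/12.
v(1.5) = -2.5, v(25/12) = -37/12, v(8/3) = -11/3, v(3.25) = -4.25, v(23/6) = -29/6, v(53/12) = -65/12.
Sum = Δx · [v(1.5) + v(25/12) + v(8/3) + ...].
Sum ≈ -13.854.

-13.854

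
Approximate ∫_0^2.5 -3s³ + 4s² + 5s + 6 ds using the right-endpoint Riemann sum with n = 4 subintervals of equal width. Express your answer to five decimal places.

18.05176

Δs = (2.5 − 0)/4 = 0.625.
Right endpoints: 0.625, 1.25, 1.875, 2.5.
f(0.625) = 5097/512, f(1.25) = 12.640625, f(1.875) = 4947/512, f(2.5) = -3.375.
Sum = Δs · [f(0.625) + f(1.25) + f(1.875) + f(2.5)].
Sum ≈ 18.05176.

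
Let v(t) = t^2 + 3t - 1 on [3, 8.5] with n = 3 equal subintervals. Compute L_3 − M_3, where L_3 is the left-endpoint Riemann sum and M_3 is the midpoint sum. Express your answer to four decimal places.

-68.4826

L_3 ≈ 215.060185.
M_3 ≈ 283.542824.
L_3 − M_3 ≈ -68.4826.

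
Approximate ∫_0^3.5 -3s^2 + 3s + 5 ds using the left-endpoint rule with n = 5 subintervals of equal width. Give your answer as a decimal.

Δs = (3.5 − 0)/5 = 0.7.
Left endpoints: 0, 0.7, 1.4, 2.1, 2.8.
f(0) = 5, f(0.7) = 5.63, f(1.4) = 3.32, f(2.1) = -1.93, f(2.8) = -10.12.
Sum = Δs · [f(0) + f(0.7) + f(1.4) + f(2.1) + f(2.8)].
Sum = 1.33.

1.33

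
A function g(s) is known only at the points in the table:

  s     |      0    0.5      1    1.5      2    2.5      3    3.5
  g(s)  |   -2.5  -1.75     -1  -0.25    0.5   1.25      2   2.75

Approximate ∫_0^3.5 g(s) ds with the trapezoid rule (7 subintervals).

0.4375

Δs = 0.5.
T_7 = (0.5/2)·[(-2.5) + 2·(-1.75) + 2·(-1) + 2·(-0.25) + 2·0.5 + 2·1.25 + 2·2 + 2.75] = 0.4375.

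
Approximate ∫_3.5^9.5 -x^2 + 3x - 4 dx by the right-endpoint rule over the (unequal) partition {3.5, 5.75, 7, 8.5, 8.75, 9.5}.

Subinterval widths: 2.25, 1.25, 1.5, 0.25, 0.75.
Right endpoints: 5.75, 7, 8.5, 8.75, 9.5.
f(5.75) = -19.8125, f(7) = -32, f(8.5) = -50.75, f(8.75) = -54.3125, f(9.5) = -65.75.
Sum = Σ Δx_i · f(x_i).
Sum = -223.59375.

-223.59375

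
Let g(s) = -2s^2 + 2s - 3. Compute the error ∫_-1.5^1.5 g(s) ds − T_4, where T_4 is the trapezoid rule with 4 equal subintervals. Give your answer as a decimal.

Exact integral: ∫_-1.5^1.5 g(s) ds = -13.5.
T_4 = -14.0625.
Error = -13.5 − (-14.0625) = 0.5625.

0.5625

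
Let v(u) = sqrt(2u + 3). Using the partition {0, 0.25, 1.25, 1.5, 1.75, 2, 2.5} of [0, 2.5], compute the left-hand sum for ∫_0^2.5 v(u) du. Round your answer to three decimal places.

Subinterval widths: 0.25, 1, 0.25, 0.25, 0.25, 0.5.
Left endpoints: 0, 0.25, 1.25, 1.5, 1.75, 2.
v(0) ≈ 1.732, v(0.25) ≈ 1.871, v(1.25) ≈ 2.345, v(1.5) ≈ 2.449, v(1.75) ≈ 2.550, v(2) ≈ 2.646.
Sum = Σ Δu_i · v(u_i).
Sum ≈ 5.463.

5.463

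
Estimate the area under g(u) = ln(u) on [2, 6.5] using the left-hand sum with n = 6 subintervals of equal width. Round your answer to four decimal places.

5.8223

Δu = (6.5 − 2)/6 = 0.75.
Left endpoints: 2, 2.75, 3.5, 4.25, 5, 5.75.
g(2) ≈ 0.6931, g(2.75) ≈ 1.0116, g(3.5) ≈ 1.2528, g(4.25) ≈ 1.4469, g(5) ≈ 1.6094, g(5.75) ≈ 1.7492.
Sum = Δu · [g(2) + g(2.75) + g(3.5) + ...].
Sum ≈ 5.8223.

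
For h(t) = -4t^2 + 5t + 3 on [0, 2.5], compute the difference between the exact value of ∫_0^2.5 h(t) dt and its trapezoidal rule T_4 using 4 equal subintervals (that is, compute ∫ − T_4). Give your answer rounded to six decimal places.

Exact integral: ∫_0^2.5 h(t) dt ≈ 2.29166667.
T_4 = 1.640625.
Error ≈ 2.29166667 − 1.640625 ≈ 0.651042.

0.651042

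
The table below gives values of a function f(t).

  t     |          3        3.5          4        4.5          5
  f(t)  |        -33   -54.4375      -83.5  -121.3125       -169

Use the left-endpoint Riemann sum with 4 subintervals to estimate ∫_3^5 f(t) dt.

Δt = 0.5.
Sum = 0.5·[(-33) + (-54.4375) + (-83.5) + (-121.3125)] = -146.125.

-146.125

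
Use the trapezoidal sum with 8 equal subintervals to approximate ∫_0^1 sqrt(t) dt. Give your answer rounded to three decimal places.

0.658

Δt = (1 − 0)/8 = 0.125.
f(0) ≈ 0.000, f(0.125) ≈ 0.354, f(0.25) ≈ 0.500, f(0.375) ≈ 0.612, f(0.5) ≈ 0.707, f(0.625) ≈ 0.791, f(0.75) ≈ 0.866, f(0.875) ≈ 0.935, f(1) ≈ 1.000.
T_8 = (Δt/2)·[f(t_0) + 2f(t_1) + ... + 2f(t_{7}) + f(t_8)].
Sum ≈ 0.658.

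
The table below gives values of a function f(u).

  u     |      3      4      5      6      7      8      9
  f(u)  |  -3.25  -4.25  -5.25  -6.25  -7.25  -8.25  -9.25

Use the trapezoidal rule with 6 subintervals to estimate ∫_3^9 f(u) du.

Δu = 1.
T_6 = (1/2)·[(-3.25) + 2·(-4.25) + 2·(-5.25) + 2·(-6.25) + 2·(-7.25) + 2·(-8.25) + (-9.25)] = -37.5.

-37.5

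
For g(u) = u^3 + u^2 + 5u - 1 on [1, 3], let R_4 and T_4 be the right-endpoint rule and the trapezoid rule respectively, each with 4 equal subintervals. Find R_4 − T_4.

R_4 = 58.25.
T_4 = 47.25.
R_4 − T_4 = 11.

11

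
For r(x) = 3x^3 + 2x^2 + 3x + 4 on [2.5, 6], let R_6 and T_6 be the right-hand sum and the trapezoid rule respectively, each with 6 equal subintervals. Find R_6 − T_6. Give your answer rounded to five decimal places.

195.74479

R_6 ≈ 1338.6456887.
T_6 ≈ 1142.9008970.
R_6 − T_6 ≈ 195.74479.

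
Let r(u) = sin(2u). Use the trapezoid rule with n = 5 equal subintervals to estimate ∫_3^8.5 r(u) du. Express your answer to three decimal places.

Δu = (8.5 − 3)/5 = 1.1.
r(3) ≈ -0.279, r(4.1) ≈ 0.941, r(5.2) ≈ -0.828, r(6.3) ≈ 0.034, r(7.4) ≈ 0.788, r(8.5) ≈ -0.961.
T_5 = (Δu/2)·[r(u_0) + 2r(u_1) + ... + 2r(u_{4}) + r(u_5)].
Sum ≈ 0.346.

0.346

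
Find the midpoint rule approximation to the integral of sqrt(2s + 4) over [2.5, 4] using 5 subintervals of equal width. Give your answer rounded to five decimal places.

4.85657

Δs = (4 − 2.5)/5 = 0.3.
Midpoints: 2.65, 2.95, 3.25, 3.55, 3.85.
f(2.65) ≈ 3.04959, f(2.95) ≈ 3.14643, f(3.25) ≈ 3.24037, f(3.55) ≈ 3.33167, f(3.85) ≈ 3.42053.
Sum = Δs · [f(2.65) + f(2.95) + f(3.25) + f(3.55) + f(3.85)].
Sum ≈ 4.85657.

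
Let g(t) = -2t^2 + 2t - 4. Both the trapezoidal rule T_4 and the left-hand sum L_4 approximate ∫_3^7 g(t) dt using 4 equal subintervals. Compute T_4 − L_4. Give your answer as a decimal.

T_4 = -188.
L_4 = -152.
T_4 − L_4 = -36.

-36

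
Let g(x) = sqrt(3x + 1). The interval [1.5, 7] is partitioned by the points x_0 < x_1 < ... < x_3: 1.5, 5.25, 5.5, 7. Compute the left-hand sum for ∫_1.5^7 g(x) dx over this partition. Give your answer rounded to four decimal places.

16.0926

Subinterval widths: 3.75, 0.25, 1.5.
Left endpoints: 1.5, 5.25, 5.5.
g(1.5) ≈ 2.3452, g(5.25) ≈ 4.0927, g(5.5) ≈ 4.1833.
Sum = Σ Δx_i · g(x_i).
Sum ≈ 16.0926.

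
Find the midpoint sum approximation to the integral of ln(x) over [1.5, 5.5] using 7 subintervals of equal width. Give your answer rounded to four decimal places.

4.7744

Δx = (5.5 − 1.5)/7 = 4/7.
Midpoints: 25/14, 33/14, 41/14, 3.5, 57/14, 65/14, 73/14.
f(25/14) ≈ 0.5798, f(33/14) ≈ 0.8575, f(41/14) ≈ 1.0745, f(3.5) ≈ 1.2528, f(57/14) ≈ 1.4040, f(65/14) ≈ 1.5353, f(73/14) ≈ 1.6514.
Sum = Δx · [f(25/14) + f(33/14) + f(41/14) + ...].
Sum ≈ 4.7744.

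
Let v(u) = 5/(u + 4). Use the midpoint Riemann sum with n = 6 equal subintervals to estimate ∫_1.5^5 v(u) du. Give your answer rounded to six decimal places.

Δu = (5 − 1.5)/6 = 7/12.
Midpoints: 43/24, 2.375, 71/24, 85/24, 4.125, 113/24.
v(43/24) = 120/139, v(2.375) = 40/51, v(71/24) = 120/167, v(85/24) = 120/181, v(4.125) = 8/13, v(113/24) = 120/209.
Sum = Δu · [v(43/24) + v(2.375) + v(71/24) + ...].
Sum ≈ 2.460918.

2.460918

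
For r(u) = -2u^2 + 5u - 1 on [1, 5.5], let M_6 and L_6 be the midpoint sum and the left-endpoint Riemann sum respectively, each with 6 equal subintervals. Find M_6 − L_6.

-12.234375

M_6 = -41.203125.
L_6 = -28.96875.
M_6 − L_6 = -12.234375.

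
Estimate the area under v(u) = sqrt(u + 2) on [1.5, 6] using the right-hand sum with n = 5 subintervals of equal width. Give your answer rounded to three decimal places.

11.145

Δu = (6 − 1.5)/5 = 0.9.
Right endpoints: 2.4, 3.3, 4.2, 5.1, 6.
v(2.4) ≈ 2.098, v(3.3) ≈ 2.302, v(4.2) ≈ 2.490, v(5.1) ≈ 2.665, v(6) ≈ 2.828.
Sum = Δu · [v(2.4) + v(3.3) + v(4.2) + v(5.1) + v(6)].
Sum ≈ 11.145.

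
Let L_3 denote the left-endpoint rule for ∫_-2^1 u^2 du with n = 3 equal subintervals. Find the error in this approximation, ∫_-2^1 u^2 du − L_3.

Exact integral: ∫_-2^1 f(u) du = 3.
L_3 = 5.
Error = 3 − 5 = -2.

-2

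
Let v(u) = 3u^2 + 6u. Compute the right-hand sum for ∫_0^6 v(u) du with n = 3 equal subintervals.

Δu = (6 − 0)/3 = 2.
Right endpoints: 2, 4, 6.
v(2) = 24, v(4) = 72, v(6) = 144.
Sum = Δu · [v(2) + v(4) + v(6)].
Sum = 480.

480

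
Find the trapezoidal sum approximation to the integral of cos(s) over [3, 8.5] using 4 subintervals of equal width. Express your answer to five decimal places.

0.55038

Δs = (8.5 − 3)/4 = 1.375.
f(3) ≈ -0.98999, f(4.375) ≈ -0.33102, f(5.75) ≈ 0.86119, f(7.125) ≈ 0.66611, f(8.5) ≈ -0.60201.
T_4 = (Δs/2)·[f(s_0) + 2f(s_1) + 2f(s_2) + 2f(s_3) + f(s_4)].
Sum ≈ 0.55038.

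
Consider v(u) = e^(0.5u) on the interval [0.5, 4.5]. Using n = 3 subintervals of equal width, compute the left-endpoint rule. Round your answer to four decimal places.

Δu = (4.5 − 0.5)/3 = 4/3.
Left endpoints: 0.5, 11/6, 19/6.
v(0.5) ≈ 1.2840, v(11/6) ≈ 2.5009, v(19/6) ≈ 4.8712.
Sum = Δu · [v(0.5) + v(11/6) + v(19/6)].
Sum ≈ 11.5415.

11.5415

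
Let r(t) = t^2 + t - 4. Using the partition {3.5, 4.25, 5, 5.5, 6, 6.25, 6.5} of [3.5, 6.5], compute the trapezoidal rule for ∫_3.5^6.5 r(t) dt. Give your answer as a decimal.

80.4375

Subinterval widths: 0.75, 0.75, 0.5, 0.5, 0.25, 0.25.
r(3.5) = 11.75, r(4.25) = 18.3125, r(5) = 26, r(5.5) = 31.75, r(6) = 38, r(6.25) = 41.3125, r(6.5) = 44.75.
On each subinterval the trapezoid contributes (Δt_i/2)·[r(t_{i-1}) + r(t_i)].
Sum = 80.4375.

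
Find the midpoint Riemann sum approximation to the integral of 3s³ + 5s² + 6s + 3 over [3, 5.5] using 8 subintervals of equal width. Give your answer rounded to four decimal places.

928.2086

Δs = (5.5 − 3)/8 = 0.3125.
Midpoints: 3.15625, 3.46875, 3.78125, 4.09375, 4.40625, 4.71875, 5.03125, 5.34375.
f(3.15625) = 5441911/32768, f(3.46875) = 6854541/32768, f(3.78125) = 8498971/32768, f(4.09375) = 10393201/32768, f(4.40625) = 12555231/32768, f(4.71875) = 15003061/32768, f(5.03125) = 17754691/32768, f(5.34375) = 20828121/32768.
Sum = Δs · [f(3.15625) + f(3.46875) + f(3.78125) + ...].
Sum ≈ 928.2086.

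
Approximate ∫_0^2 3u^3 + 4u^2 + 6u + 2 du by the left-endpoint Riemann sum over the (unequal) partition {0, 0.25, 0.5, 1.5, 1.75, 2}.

25.5625

Subinterval widths: 0.25, 0.25, 1, 0.25, 0.25.
Left endpoints: 0, 0.25, 0.5, 1.5, 1.75.
f(0) = 2, f(0.25) = 3.796875, f(0.5) = 6.375, f(1.5) = 30.125, f(1.75) = 40.828125.
Sum = Σ Δu_i · f(u_i).
Sum = 25.5625.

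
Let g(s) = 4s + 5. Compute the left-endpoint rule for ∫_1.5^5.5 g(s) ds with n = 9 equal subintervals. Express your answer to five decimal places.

72.44444

Δs = (5.5 − 1.5)/9 = 4/9.
Left endpoints: 1.5, 35/18, 43/18, 17/6, 59/18, 67/18, 25/6, 83/18, 91/18.
g(1.5) = 11, g(35/18) = 115/9, g(43/18) = 131/9, g(17/6) = 49/3, g(59/18) = 163/9, g(67/18) = 179/9, g(25/6) = 65/3, g(83/18) = 211/9, g(91/18) = 227/9.
Sum = Δs · [g(1.5) + g(35/18) + g(43/18) + ...].
Sum ≈ 72.44444.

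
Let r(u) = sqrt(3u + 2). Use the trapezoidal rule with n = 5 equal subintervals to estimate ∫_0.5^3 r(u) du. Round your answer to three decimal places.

6.645

Δu = (3 − 0.5)/5 = 0.5.
r(0.5) ≈ 1.871, r(1) ≈ 2.236, r(1.5) ≈ 2.550, r(2) ≈ 2.828, r(2.5) ≈ 3.082, r(3) ≈ 3.317.
T_5 = (Δu/2)·[r(u_0) + 2r(u_1) + ... + 2r(u_{4}) + r(u_5)].
Sum ≈ 6.645.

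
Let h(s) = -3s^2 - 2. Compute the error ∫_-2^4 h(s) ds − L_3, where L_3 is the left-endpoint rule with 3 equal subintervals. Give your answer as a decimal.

Exact integral: ∫_-2^4 h(s) ds = -84.
L_3 = -60.
Error = -84 − (-60) = -24.

-24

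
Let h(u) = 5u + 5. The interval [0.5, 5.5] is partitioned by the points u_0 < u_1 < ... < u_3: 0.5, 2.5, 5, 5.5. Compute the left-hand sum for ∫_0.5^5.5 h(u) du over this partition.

Subinterval widths: 2, 2.5, 0.5.
Left endpoints: 0.5, 2.5, 5.
h(0.5) = 7.5, h(2.5) = 17.5, h(5) = 30.
Sum = Σ Δu_i · h(u_i).
Sum = 73.75.

73.75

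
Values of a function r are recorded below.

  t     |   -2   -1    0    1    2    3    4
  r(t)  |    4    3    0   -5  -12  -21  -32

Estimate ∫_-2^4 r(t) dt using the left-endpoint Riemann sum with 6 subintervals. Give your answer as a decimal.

-31

Δt = 1.
Sum = 1·[4 + 3 + 0 + (-5) + (-12) + (-21)] = -31.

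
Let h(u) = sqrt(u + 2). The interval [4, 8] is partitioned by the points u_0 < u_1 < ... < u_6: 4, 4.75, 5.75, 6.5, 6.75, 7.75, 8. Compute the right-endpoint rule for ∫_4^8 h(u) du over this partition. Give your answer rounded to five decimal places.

11.57162

Subinterval widths: 0.75, 1, 0.75, 0.25, 1, 0.25.
Right endpoints: 4.75, 5.75, 6.5, 6.75, 7.75, 8.
h(4.75) ≈ 2.59808, h(5.75) ≈ 2.78388, h(6.5) ≈ 2.91548, h(6.75) ≈ 2.95804, h(7.75) ≈ 3.12250, h(8) ≈ 3.16228.
Sum = Σ Δu_i · h(u_i).
Sum ≈ 11.57162.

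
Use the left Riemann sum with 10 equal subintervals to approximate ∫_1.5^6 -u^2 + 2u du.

Δu = (6 − 1.5)/10 = 0.45.
Left endpoints: 1.5, 1.95, 2.4, 2.85, 3.3, 3.75, 4.2, 4.65, 5.1, 5.55.
f(1.5) = 0.75, f(1.95) = 0.0975, f(2.4) = -0.96, f(2.85) = -2.4225, f(3.3) = -4.29, f(3.75) = -6.5625, f(4.2) = -9.24, f(4.65) = -12.3225, f(5.1) = -15.81, f(5.55) = -19.7025.
Sum = Δu · [f(1.5) + f(1.95) + f(2.4) + ...].
Sum = -31.708125.

-31.708125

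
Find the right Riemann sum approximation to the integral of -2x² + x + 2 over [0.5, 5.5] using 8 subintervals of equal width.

-103.671875

Δx = (5.5 − 0.5)/8 = 0.625.
Right endpoints: 1.125, 1.75, 2.375, 3, 3.625, 4.25, 4.875, 5.5.
f(1.125) = 0.59375, f(1.75) = -2.375, f(2.375) = -6.90625, f(3) = -13, f(3.625) = -20.65625, f(4.25) = -29.875, f(4.875) = -40.65625, f(5.5) = -53.
Sum = Δx · [f(1.125) + f(1.75) + f(2.375) + ...].
Sum = -103.671875.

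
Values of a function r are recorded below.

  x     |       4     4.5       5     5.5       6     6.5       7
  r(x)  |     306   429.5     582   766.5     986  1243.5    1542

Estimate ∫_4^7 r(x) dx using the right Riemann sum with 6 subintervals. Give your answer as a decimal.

Δx = 0.5.
Sum = 0.5·[429.5 + 582 + 766.5 + 986 + 1243.5 + 1542] = 2774.75.

2774.75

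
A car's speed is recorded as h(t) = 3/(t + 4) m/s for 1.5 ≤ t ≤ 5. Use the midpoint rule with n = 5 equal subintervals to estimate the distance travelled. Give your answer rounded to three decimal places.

1.476

Δt = (5 − 1.5)/5 = 0.7.
Midpoints: 1.85, 2.55, 3.25, 3.95, 4.65.
h(1.85) = 20/39, h(2.55) = 60/131, h(3.25) = 12/29, h(3.95) = 20/53, h(4.65) = 60/173.
Sum = Δt · [h(1.85) + h(2.55) + h(3.25) + h(3.95) + h(4.65)].
Sum ≈ 1.476.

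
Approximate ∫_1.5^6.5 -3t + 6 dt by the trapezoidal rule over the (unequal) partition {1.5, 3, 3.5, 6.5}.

Subinterval widths: 1.5, 0.5, 3.
f(1.5) = 1.5, f(3) = -3, f(3.5) = -4.5, f(6.5) = -13.5.
On each subinterval the trapezoid contributes (Δt_i/2)·[f(t_{i-1}) + f(t_i)].
Sum = -30.

-30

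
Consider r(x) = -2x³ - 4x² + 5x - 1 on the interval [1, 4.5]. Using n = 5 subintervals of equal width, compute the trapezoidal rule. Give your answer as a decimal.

-285.9325

Δx = (4.5 − 1)/5 = 0.7.
r(1) = -2, r(1.7) = -13.886, r(2.4) = -39.688, r(3.1) = -83.522, r(3.8) = -149.504, r(4.5) = -241.75.
T_5 = (Δx/2)·[r(x_0) + 2r(x_1) + ... + 2r(x_{4}) + r(x_5)].
Sum = -285.9325.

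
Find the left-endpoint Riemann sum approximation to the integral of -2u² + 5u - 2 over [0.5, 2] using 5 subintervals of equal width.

1.08

Δu = (2 − 0.5)/5 = 0.3.
Left endpoints: 0.5, 0.8, 1.1, 1.4, 1.7.
f(0.5) = 0, f(0.8) = 0.72, f(1.1) = 1.08, f(1.4) = 1.08, f(1.7) = 0.72.
Sum = Δu · [f(0.5) + f(0.8) + f(1.1) + f(1.4) + f(1.7)].
Sum = 1.08.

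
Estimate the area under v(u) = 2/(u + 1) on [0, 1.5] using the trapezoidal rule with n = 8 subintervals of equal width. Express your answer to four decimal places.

Δu = (1.5 − 0)/8 = 0.1875.
v(0) = 2, v(0.1875) = 32/19, v(0.375) = 16/11, v(0.5625) = 1.28, v(0.75) = 8/7, v(0.9375) = 32/31, v(1.125) = 16/17, v(1.3125) = 32/37, v(1.5) = 0.8.
T_8 = (Δu/2)·[v(u_0) + 2v(u_1) + ... + 2v(u_{7}) + v(u_8)].
Sum ≈ 1.8375.

1.8375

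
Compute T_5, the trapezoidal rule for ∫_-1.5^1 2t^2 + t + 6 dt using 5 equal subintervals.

17.5

Δt = (1 − (-1.5))/5 = 0.5.
f(-1.5) = 9, f(-1) = 7, f(-0.5) = 6, f(0) = 6, f(0.5) = 7, f(1) = 9.
T_5 = (Δt/2)·[f(t_0) + 2f(t_1) + ... + 2f(t_{4}) + f(t_5)].
Sum = 17.5.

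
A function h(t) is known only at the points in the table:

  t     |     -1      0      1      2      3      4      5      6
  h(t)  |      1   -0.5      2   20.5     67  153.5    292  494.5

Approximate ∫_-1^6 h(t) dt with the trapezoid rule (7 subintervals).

782.25

Δt = 1.
T_7 = (1/2)·[1 + 2·(-0.5) + 2·2 + 2·20.5 + 2·67 + 2·153.5 + 2·292 + 494.5] = 782.25.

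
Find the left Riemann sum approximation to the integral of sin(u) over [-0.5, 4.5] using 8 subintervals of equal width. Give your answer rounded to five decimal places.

1.20837

Δu = (4.5 − (-0.5))/8 = 0.625.
Left endpoints: -0.5, 0.125, 0.75, 1.375, 2, 2.625, 3.25, 3.875.
f(-0.5) ≈ -0.47943, f(0.125) ≈ 0.12467, f(0.75) ≈ 0.68164, f(1.375) ≈ 0.98089, f(2) ≈ 0.90930, f(2.625) ≈ 0.49392, f(3.25) ≈ -0.10820, f(3.875) ≈ -0.66940.
Sum = Δu · [f(-0.5) + f(0.125) + f(0.75) + ...].
Sum ≈ 1.20837.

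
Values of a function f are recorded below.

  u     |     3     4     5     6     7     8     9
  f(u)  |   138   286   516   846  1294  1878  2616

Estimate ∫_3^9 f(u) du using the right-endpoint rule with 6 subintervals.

Δu = 1.
Sum = 1·[286 + 516 + 846 + 1294 + 1878 + 2616] = 7436.

7436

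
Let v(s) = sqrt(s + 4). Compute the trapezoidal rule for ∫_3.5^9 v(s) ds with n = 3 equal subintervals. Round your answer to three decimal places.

17.543

Δs = (9 − 3.5)/3 = 11/6.
v(3.5) ≈ 2.739, v(16/3) ≈ 3.055, v(43/6) ≈ 3.342, v(9) ≈ 3.606.
T_3 = (Δs/2)·[v(s_0) + 2v(s_1) + 2v(s_2) + v(s_3)].
Sum ≈ 17.543.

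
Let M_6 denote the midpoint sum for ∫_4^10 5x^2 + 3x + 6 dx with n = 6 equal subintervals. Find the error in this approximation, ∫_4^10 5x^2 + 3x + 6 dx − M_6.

Exact integral: ∫_4^10 f(x) dx = 1722.
M_6 = 1719.5.
Error = 1722 − 1719.5 = 2.5.

2.5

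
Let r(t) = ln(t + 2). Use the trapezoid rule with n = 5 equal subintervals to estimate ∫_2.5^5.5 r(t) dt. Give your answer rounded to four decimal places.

Δt = (5.5 − 2.5)/5 = 0.6.
r(2.5) ≈ 1.5041, r(3.1) ≈ 1.6292, r(3.7) ≈ 1.7405, r(4.3) ≈ 1.8405, r(4.9) ≈ 1.9315, r(5.5) ≈ 2.0149.
T_5 = (Δt/2)·[r(t_0) + 2r(t_1) + ... + 2r(t_{4}) + r(t_5)].
Sum ≈ 5.3408.

5.3408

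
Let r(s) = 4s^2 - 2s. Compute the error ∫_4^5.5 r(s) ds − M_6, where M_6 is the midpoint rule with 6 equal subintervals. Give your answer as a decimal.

Exact integral: ∫_4^5.5 r(s) ds = 122.25.
M_6 = 122.21875.
Error = 122.25 − 122.21875 = 0.03125.

0.03125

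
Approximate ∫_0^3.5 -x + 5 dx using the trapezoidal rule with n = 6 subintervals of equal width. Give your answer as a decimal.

11.375

Δx = (3.5 − 0)/6 = 7/12.
f(0) = 5, f(7/12) = 53/12, f(7/6) = 23/6, f(1.75) = 3.25, f(7/3) = 8/3, f(35/12) = 25/12, f(3.5) = 1.5.
T_6 = (Δx/2)·[f(x_0) + 2f(x_1) + ... + 2f(x_{5}) + f(x_6)].
Sum = 11.375.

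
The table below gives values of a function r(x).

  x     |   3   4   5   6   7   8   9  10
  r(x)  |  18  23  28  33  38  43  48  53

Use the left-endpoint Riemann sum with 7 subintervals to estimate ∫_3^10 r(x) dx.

231

Δx = 1.
Sum = 1·[18 + 23 + 28 + 33 + 38 + 43 + 48] = 231.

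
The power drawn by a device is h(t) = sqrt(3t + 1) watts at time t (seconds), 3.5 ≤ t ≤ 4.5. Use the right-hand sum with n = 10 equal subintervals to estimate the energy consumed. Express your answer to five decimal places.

Δt = (4.5 − 3.5)/10 = 0.1.
Right endpoints: 3.6, 3.7, 3.8, 3.9, 4, 4.1, 4.2, 4.3, 4.4, 4.5.
h(3.6) ≈ 3.43511, h(3.7) ≈ 3.47851, h(3.8) ≈ 3.52136, h(3.9) ≈ 3.56371, h(4) ≈ 3.60555, h(4.1) ≈ 3.64692, h(4.2) ≈ 3.68782, h(4.3) ≈ 3.72827, h(4.4) ≈ 3.76829, h(4.5) ≈ 3.80789.
Sum = Δt · [h(3.6) + h(3.7) + h(3.8) + ...].
Sum ≈ 3.62434.

3.62434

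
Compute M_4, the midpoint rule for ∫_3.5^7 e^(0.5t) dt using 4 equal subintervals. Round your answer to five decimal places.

54.28770

Δt = (7 − 3.5)/4 = 0.875.
Midpoints: 3.9375, 4.8125, 5.6875, 6.5625.
f(3.9375) ≈ 7.16172, f(4.8125) ≈ 11.09229, f(5.6875) ≈ 17.18007, f(6.5625) ≈ 26.60901.
Sum = Δt · [f(3.9375) + f(4.8125) + f(5.6875) + f(6.5625)].
Sum ≈ 54.28770.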